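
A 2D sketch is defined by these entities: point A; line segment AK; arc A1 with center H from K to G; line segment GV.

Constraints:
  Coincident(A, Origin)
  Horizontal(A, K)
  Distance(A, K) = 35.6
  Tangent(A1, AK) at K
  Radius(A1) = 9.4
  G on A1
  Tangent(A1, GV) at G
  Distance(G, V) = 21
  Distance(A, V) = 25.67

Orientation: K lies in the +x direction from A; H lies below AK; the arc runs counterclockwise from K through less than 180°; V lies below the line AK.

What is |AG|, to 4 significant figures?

28.34

A is at the origin; A and K share the same y with |AK| = 35.6 and K on the +x side, so K = (35.60, 0.000). A1 meets AK tangentially, so HK is at right angles to AK, so H = K + (0, -9.4) = (35.60, -9.400). Since HG ⟂ GV (tangency), |HV| = √(9.4² + 21.0²) = 23.01 regardless of where G sits on A1. So V lies on both circle(A, 25.67) and circle(H, 23.01); the below-AK intersection is V = (15.45, -20.50). G is the foot of the tangent from V: G = (28.10, -3.738).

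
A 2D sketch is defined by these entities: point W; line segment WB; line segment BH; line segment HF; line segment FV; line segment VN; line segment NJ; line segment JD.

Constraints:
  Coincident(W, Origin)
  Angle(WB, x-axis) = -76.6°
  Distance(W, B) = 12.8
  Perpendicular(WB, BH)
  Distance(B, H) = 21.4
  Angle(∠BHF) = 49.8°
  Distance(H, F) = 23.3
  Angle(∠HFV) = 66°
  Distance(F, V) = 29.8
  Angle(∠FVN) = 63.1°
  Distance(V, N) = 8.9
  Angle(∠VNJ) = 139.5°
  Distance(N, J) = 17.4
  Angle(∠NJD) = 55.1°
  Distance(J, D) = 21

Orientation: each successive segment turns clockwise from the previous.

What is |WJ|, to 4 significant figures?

18.34

W is at the origin; WB runs at -76.6° with length 12.8, so B = (2.966, -12.45). WB ⟂ BH, so BH runs at -166.6°; with |BH| = 21.4, H = (-17.85, -17.41). ∠BHF = 49.8° gives HF at 63.20° from the x-axis; with |HF| = 23.3, F = (-7.346, 3.386). ∠HFV = 66.0° gives FV at -50.80° from the x-axis; with |FV| = 29.8, V = (11.49, -19.71). ∠FVN = 63.1° gives VN at -167.7° from the x-axis; with |VN| = 8.9, N = (2.793, -21.60). ∠VNJ = 139.5° gives NJ at 151.8° from the x-axis; with |NJ| = 17.4, J = (-12.54, -13.38). Then |WJ| = |J − W| = 18.34.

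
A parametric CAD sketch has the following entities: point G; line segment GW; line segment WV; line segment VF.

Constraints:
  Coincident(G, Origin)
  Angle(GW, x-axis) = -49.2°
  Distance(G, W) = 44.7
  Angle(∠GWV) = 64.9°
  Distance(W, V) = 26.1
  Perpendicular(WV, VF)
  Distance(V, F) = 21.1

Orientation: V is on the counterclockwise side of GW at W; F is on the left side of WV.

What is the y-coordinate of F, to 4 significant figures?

-1.397

G is at the origin; GW runs at -49.2° with length 44.7, so W = 44.7·(cos -49.2°, sin -49.2°) = (29.21, -33.84). ∠GWV = 64.9°, so WV runs at -49.2° + (180° − 64.9°) = 65.90° from the x-axis; with |WV| = 26.1, V = W + 26.1·(cos 65.90°, sin 65.90°) = (39.87, -10.01). WV ⟂ VF; with |VF| = 21.1 on the left of WV, F = V + 21.1·(-0.9128, 0.4083) = (20.60, -1.397). So F.y = -1.397.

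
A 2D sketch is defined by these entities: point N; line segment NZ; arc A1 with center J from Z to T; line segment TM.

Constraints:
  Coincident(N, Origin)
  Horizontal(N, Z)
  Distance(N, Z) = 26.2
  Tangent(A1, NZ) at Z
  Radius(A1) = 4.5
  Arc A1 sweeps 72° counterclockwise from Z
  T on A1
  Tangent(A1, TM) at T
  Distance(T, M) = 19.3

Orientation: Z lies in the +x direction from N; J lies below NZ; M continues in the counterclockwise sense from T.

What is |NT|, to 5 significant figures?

22.140

N is at the origin; NZ is horizontal with |NZ| = 26.2 and Z on the +x side, so Z = (26.200, 0.0000). The tangent condition forces JZ to be normal to NZ, so J = Z + (0, -4.5) = (26.200, -4.5000). On A1, Z sits at bearing 90° from J; a 72° counterclockwise sweep puts T at bearing 162°, so T = J + 4.5·(cos 162°, sin 162°) = (21.920, -3.1094). Then |NT| = |T − N| = 22.140.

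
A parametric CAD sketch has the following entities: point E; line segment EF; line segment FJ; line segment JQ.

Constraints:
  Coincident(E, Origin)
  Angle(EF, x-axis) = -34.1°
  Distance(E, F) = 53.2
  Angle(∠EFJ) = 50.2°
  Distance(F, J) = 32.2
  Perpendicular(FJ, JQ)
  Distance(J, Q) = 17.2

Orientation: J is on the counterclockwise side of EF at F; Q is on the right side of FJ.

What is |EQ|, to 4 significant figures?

58.10

E is at the origin; EF runs at -34.1° with length 53.2, so F = 53.2·(cos -34.1°, sin -34.1°) = (44.05, -29.83). ∠EFJ = 50.2°, so FJ runs at -34.1° + (180° − 50.2°) = 95.70° from the x-axis; with |FJ| = 32.2, J = F + 32.2·(cos 95.70°, sin 95.70°) = (40.85, 2.215). The perpendicularity gives JQ at right angles to FJ; with |JQ| = 17.2 on the right of FJ, Q = J + 17.2·(0.9951, 0.09932) = (57.97, 3.923). Then |EQ| = |Q − E| = 58.10.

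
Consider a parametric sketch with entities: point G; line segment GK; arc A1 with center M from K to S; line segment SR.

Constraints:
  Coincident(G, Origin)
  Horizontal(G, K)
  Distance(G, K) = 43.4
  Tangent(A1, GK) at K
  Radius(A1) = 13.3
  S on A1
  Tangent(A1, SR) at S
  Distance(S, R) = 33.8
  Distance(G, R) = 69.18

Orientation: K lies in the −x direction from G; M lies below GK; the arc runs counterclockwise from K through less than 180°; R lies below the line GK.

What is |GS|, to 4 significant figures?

58.67

G is at the origin; GK is horizontal with |GK| = 43.4 and K on the −x side, so K = (-43.40, 0.000). Tangency of A1 to GK means the radius MK is perpendicular to GK, so M = K + (0, -13.3) = (-43.40, -13.30). Since MS ⟂ SR (tangency), |MR| = √(13.3² + 33.8²) = 36.32 regardless of where S sits on A1. So R lies on both circle(G, 69.18) and circle(M, 36.32); the below-GK intersection is R = (-48.58, -49.25). S is the foot of the tangent from R: S = (-56.34, -16.35).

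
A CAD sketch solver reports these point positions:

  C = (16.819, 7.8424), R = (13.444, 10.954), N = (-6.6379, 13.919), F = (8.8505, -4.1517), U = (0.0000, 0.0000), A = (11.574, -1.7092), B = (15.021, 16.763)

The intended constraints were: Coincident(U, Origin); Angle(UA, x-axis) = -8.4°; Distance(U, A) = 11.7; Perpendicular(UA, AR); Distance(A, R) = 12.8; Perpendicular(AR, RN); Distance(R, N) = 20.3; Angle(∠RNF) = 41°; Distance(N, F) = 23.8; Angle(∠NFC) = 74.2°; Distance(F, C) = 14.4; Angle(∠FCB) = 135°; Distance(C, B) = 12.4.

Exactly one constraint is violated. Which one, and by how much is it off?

Distance(C, B) = 12.4 — off by 3.30.

U = (0.00, 0.00) ✓; UA at -8.400° ✓; |UA| = 11.70 ✓; ∠(UA, AR) = 90.00° ✓; |AR| = 12.80 ✓; ∠(AR, RN) = 90.00° ✓; |RN| = 20.30 ✓; ∠RNF = 41.00° ✓; |NF| = 23.80 ✓; ∠NFC = 74.20° ✓; |FC| = 14.40 ✓; ∠FCB = 135.0° ✓; |CB| = 9.100 ✗.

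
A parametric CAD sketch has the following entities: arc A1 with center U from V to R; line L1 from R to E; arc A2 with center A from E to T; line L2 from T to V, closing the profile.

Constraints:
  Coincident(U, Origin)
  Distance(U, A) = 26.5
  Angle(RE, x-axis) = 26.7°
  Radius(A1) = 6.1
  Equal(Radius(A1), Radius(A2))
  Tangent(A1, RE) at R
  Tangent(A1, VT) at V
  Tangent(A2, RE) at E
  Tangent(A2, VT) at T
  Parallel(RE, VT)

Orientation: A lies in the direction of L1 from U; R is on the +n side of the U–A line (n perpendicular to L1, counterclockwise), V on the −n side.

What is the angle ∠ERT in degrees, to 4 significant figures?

24.72°

The slot axis is L1's direction at 26.7°, so u = (cos 26.7°, sin 26.7°) = (0.8934, 0.4493) and n = (−sin 26.7°, cos 26.7°) = (-0.4493, 0.8934). U is at the origin and A lies 26.5 along u from U, so A = 26.5·u = (23.67, 11.91). Tangency of A1 to both parallel lines with radius 6.1 puts R and V at U ± 6.1·n: R = (-2.741, 5.450), V = (2.741, -5.450). Equal radii place E and T the same way about A: E = A + 6.1·n = (20.93, 17.36), T = A − 6.1·n = (26.42, 6.457). Then cos ∠ERT = RE·RT / (|RE||RT|), giving 24.72°.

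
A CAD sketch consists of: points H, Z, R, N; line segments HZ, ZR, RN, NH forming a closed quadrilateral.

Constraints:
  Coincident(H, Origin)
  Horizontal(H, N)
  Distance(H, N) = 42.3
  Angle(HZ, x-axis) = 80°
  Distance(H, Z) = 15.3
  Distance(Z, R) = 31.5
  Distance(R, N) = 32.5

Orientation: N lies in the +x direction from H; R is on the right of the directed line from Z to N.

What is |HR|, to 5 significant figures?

19.719

Checks: |ZR| = 31.50 ✓; |RN| = 32.50 ✓.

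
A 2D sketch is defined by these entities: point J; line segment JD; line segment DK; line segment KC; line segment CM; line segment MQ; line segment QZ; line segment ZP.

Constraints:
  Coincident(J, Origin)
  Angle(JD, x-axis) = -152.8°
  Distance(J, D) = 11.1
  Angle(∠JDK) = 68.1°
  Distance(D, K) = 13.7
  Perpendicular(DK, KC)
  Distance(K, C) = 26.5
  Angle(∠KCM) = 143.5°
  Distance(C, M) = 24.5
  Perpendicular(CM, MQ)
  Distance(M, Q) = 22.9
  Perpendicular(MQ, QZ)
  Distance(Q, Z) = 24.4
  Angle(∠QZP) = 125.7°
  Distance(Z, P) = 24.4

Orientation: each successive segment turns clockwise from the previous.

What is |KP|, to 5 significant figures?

14.562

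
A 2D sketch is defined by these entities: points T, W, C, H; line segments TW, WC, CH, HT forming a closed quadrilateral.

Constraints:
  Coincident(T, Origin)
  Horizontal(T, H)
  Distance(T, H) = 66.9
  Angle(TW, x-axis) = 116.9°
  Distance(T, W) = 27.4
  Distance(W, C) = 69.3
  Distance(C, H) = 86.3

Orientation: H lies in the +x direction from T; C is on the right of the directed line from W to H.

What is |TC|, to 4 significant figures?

45.19

T is at the origin; T and H share the same y with |TH| = 66.9 and H in +x, so H = (66.9, 0). TW runs at 116.9° with |TW| = 27.4, so W = (-12.40, 24.44). C is determined by |WC| = 69.3 and |CH| = 86.3 together: it lies at the intersection of circle(W, 69.3) and circle(H, 86.3). With |WH| = 82.98, the foot of the radical line on WH is 25.55 from W and the perpendicular offset is √(69.3² − 25.55²) = 64.42. Taking the right-of-WH solution: C = (-6.951, -44.65).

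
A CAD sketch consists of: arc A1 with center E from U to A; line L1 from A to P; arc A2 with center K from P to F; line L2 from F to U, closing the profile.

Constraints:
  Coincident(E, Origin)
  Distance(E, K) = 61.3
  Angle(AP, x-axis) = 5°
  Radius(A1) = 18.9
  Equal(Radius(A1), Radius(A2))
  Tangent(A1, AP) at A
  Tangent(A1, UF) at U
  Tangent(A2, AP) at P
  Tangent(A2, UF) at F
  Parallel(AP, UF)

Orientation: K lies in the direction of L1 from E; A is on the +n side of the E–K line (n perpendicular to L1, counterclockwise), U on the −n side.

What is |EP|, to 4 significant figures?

64.15

Tangency of A1 to both parallel lines with radius 18.9 puts A and U at E ± 18.9·n: A = (-1.647, 18.83), U = (1.647, -18.83). Equal radii place P and F the same way about K: P = K + 18.9·n = (59.42, 24.17), F = K − 18.9·n = (62.71, -13.49). Then |EP| = |P − E| = 64.15.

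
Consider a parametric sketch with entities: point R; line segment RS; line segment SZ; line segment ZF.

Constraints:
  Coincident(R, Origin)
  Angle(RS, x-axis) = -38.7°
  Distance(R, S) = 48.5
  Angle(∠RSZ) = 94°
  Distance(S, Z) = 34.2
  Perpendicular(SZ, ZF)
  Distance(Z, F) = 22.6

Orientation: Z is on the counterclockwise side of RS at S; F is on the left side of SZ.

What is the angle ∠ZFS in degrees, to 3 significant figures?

56.5°

R is at the origin; RS runs at -38.7° with length 48.5, so S = 48.5·(cos -38.7°, sin -38.7°) = (37.9, -30.3). ∠RSZ = 94.0°, so SZ runs at -38.7° + (180° − 94.0°) = 47.3° from the x-axis; with |SZ| = 34.2, Z = S + 34.2·(cos 47.3°, sin 47.3°) = (61.0, -5.19). SZ ⟂ ZF; with |ZF| = 22.6 on the left of SZ, F = Z + 22.6·(-0.735, 0.678) = (44.4, 10.1). Then cos ∠ZFS = FZ·FS / (|FZ||FS|), giving 56.5°.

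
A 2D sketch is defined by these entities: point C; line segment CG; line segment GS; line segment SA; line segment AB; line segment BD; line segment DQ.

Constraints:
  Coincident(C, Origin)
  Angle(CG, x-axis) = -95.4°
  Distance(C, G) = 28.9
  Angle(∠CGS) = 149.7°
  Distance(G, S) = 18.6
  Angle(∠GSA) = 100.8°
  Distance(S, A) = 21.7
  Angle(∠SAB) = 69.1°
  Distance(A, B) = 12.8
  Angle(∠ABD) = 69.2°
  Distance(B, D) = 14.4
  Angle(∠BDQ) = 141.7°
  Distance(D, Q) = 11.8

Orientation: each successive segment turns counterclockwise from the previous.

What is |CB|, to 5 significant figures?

35.303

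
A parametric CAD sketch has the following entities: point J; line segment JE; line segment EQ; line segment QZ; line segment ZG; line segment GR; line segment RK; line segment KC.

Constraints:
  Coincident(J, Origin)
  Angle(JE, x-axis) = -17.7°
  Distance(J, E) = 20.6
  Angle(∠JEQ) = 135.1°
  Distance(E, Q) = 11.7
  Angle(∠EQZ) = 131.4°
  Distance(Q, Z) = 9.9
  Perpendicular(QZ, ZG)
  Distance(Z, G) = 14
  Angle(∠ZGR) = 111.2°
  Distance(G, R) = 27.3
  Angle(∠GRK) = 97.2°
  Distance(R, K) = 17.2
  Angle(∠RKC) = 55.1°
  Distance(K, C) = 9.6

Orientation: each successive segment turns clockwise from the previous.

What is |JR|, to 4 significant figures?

10.59

J is at the origin; JE runs at -17.7° with length 20.6, so E = (19.62, -6.263). ∠JEQ = 135.1° gives EQ at -62.60° from the x-axis; with |EQ| = 11.7, Q = (25.01, -16.65). ∠EQZ = 131.4° gives QZ at -111.2° from the x-axis; with |QZ| = 9.9, Z = (21.43, -25.88). QZ is perpendicular to ZG, so ZG runs at 158.8°; with |ZG| = 14.0, G = (8.377, -20.82). ∠ZGR = 111.2° gives GR at 90.00° from the x-axis; with |GR| = 27.3, R = (8.377, 6.482). Then |JR| = |R − J| = 10.59.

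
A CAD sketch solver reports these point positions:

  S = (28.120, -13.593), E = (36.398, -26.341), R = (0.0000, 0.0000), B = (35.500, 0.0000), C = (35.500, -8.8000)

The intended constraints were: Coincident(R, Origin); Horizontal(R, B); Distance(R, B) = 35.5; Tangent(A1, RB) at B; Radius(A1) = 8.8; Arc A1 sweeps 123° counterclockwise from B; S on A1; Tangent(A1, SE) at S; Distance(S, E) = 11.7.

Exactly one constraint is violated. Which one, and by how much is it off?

Distance(S, E) = 11.7 — off by 3.50.

R = (0.00, 0.00) ✓; R.y = 0.00, B.y = 0.00 ✓; |RB| = 35.50 ✓; ∠(CB, BR) = 90.00° ✓; |CB| = 8.800 ✓; bearing(C→S) − bearing(C→B) = 123.0° ✓; |CS| = 8.800 ✓; ∠(CS, SE) = 90.00° ✓; |SE| = 15.20 ✗.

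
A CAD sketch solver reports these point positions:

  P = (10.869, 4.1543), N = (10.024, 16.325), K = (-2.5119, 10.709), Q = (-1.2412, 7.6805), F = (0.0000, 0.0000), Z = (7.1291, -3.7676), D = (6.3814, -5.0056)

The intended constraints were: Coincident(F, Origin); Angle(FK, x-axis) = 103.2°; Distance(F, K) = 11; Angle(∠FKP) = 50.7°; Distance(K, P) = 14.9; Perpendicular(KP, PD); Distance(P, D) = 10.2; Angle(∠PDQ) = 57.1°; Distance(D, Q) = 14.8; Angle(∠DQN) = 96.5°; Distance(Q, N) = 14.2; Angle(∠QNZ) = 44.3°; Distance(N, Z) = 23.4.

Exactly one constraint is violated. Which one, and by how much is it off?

Distance(N, Z) = 23.4 — off by 3.10.

F = (0.00, 0.00) ✓; FK at 103.2° ✓; |FK| = 11.00 ✓; ∠FKP = 50.70° ✓; |KP| = 14.90 ✓; ∠(KP, PD) = 90.00° ✓; |PD| = 10.20 ✓; ∠PDQ = 57.10° ✓; |DQ| = 14.80 ✓; ∠DQN = 96.50° ✓; |QN| = 14.20 ✓; ∠QNZ = 44.30° ✓; |NZ| = 20.30 ✗.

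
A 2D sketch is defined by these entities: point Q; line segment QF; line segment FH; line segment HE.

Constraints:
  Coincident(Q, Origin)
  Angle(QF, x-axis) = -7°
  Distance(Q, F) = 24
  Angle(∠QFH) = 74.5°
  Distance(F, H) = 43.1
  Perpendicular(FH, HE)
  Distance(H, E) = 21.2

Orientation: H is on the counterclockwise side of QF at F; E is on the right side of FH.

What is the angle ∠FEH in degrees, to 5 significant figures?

63.808°

Q is at the origin; QF runs at -7.0° with length 24.0, so F = 24.0·(cos -7.0°, sin -7.0°) = (23.821, -2.9249). ∠QFH = 74.5°, so FH runs at -7.0° + (180° − 74.5°) = 98.500° from the x-axis; with |FH| = 43.1, H = F + 43.1·(cos 98.500°, sin 98.500°) = (17.451, 39.702). The perpendicularity gives HE at right angles to FH; with |HE| = 21.2 on the right of FH, E = H + 21.2·(0.98902, 0.14781) = (38.418, 42.835). Then cos ∠FEH = EF·EH / (|EF||EH|), giving 63.808°.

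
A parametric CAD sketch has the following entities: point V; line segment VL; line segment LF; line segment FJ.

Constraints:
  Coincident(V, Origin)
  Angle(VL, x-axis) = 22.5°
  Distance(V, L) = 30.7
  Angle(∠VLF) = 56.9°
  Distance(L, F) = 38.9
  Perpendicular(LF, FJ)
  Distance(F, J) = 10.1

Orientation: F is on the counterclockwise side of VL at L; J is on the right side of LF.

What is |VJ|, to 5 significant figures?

42.105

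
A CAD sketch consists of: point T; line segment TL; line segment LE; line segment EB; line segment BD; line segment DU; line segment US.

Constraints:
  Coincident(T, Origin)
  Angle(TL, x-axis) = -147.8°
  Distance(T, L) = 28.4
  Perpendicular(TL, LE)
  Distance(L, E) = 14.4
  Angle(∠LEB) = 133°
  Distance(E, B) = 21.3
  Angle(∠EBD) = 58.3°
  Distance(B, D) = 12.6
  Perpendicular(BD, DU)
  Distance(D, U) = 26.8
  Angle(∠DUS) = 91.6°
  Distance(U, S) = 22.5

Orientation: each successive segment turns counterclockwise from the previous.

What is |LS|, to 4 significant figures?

35.80

BD is perpendicular to DU, so DU runs at -159.1°; with |DU| = 26.8, U = (-24.97, -29.10). ∠DUS = 91.6° gives US at -70.70° from the x-axis; with |US| = 22.5, S = (-17.53, -50.34). Then |LS| = |S − L| = 35.80.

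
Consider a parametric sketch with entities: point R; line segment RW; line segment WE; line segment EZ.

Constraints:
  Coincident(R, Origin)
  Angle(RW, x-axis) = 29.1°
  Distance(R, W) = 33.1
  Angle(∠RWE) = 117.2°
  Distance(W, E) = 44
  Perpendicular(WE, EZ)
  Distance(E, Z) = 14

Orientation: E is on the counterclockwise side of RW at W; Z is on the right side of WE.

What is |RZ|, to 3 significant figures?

73.4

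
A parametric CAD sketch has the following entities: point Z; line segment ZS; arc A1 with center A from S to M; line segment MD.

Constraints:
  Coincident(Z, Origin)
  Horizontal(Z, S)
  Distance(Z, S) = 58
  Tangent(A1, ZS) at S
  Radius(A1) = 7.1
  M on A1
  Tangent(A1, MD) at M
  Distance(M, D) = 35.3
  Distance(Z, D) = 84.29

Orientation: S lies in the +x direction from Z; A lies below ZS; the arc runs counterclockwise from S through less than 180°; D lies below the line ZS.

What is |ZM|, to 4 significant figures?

53.75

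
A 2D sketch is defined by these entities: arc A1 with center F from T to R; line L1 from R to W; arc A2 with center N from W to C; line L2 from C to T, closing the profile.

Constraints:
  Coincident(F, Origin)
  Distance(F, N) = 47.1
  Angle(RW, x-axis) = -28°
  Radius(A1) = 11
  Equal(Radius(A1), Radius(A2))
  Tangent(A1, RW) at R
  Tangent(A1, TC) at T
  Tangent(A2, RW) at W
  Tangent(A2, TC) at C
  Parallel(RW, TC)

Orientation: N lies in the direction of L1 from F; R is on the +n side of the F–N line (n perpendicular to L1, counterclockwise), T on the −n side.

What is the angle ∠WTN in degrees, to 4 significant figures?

11.89°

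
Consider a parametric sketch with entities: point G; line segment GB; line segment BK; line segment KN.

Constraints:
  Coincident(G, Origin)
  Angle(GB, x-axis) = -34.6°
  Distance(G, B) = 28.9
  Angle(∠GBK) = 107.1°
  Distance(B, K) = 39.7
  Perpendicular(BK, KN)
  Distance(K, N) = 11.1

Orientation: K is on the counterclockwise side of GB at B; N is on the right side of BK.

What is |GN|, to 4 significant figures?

61.83

G is at the origin; GB runs at -34.6° with length 28.9, so B = 28.9·(cos -34.6°, sin -34.6°) = (23.79, -16.41). ∠GBK = 107.1°, so BK runs at -34.6° + (180° − 107.1°) = 38.30° from the x-axis; with |BK| = 39.7, K = B + 39.7·(cos 38.30°, sin 38.30°) = (54.94, 8.195). BK ⟂ KN; with |KN| = 11.1 on the right of BK, N = K + 11.1·(0.6198, -0.7848) = (61.82, -0.5165). Then |GN| = |N − G| = 61.83.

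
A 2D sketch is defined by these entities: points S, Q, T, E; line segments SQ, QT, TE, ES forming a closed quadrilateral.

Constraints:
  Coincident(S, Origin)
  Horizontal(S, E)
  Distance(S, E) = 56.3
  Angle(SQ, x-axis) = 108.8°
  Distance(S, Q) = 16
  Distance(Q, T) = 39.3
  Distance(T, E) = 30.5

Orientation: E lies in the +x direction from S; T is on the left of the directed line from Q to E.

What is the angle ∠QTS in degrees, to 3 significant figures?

23.4°

Checks: |QT| = 39.30 ✓; |TE| = 30.50 ✓.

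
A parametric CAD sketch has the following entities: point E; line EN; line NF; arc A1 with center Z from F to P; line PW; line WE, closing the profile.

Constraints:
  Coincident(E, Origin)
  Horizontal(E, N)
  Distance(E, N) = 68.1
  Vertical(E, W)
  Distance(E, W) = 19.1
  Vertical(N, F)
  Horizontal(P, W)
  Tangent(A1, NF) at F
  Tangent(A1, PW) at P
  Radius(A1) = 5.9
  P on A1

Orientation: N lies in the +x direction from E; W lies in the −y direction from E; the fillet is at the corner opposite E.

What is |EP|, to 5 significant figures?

65.067

E is at the origin; E and N share the same y with |EN| = 68.1 and N on the +x side, so N = (68.100, 0.0000). E and W share the same x with |EW| = 19.1 and W on the −y side, so W = (0.0000, -19.100). The virtual corner opposite E is at (68.100, -19.100). Tangency of A1 to NF means the radius ZF is perpendicular to NF and A1 meets PW tangentially, so ZP is at right angles to PW, with radius 5.9, so the center Z sits 5.9 in from both sides at Z = (62.200, -13.200). That places the tangent points at F = (68.100, -13.200) on NF and P = (62.200, -19.100) on PW. Then |EP| = |P − E| = 65.067.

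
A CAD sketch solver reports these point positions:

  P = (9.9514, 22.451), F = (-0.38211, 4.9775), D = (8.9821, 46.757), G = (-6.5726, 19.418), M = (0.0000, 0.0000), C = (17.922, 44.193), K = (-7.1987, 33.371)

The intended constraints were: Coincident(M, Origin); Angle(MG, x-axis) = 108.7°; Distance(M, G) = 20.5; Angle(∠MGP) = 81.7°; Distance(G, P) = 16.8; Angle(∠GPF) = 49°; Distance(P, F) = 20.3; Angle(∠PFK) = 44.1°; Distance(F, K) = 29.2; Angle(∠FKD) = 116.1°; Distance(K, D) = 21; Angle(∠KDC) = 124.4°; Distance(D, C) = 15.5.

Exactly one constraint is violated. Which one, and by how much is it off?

Distance(D, C) = 15.5 — off by 6.20.

M = (0.00, 0.00) ✓; MG at 108.7° ✓; |MG| = 20.50 ✓; ∠MGP = 81.70° ✓; |GP| = 16.80 ✓; ∠GPF = 49.00° ✓; |PF| = 20.30 ✓; ∠PFK = 44.10° ✓; |FK| = 29.20 ✓; ∠FKD = 116.1° ✓; |KD| = 21.00 ✓; ∠KDC = 124.4° ✓; |DC| = 9.300 ✗.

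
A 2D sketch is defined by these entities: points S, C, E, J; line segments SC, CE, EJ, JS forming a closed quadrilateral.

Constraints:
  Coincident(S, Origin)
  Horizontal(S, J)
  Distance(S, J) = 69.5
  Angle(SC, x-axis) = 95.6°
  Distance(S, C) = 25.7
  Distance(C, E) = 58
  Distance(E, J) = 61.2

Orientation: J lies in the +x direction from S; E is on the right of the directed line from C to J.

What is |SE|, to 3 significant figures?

33.4

S is at the origin; SJ is horizontal with |SJ| = 69.5 and J in +x, so J = (69.5, 0). SC runs at 95.6° with |SC| = 25.7, so C = (-2.51, 25.6). E is determined by |CE| = 58.0 and |EJ| = 61.2 together: it lies at the intersection of circle(C, 58.0) and circle(J, 61.2). With |CJ| = 76.4, the foot of the radical line on CJ is 35.7 from C and the perpendicular offset is √(58.0² − 35.7²) = 45.7. Taking the right-of-CJ solution: E = (15.8, -29.4).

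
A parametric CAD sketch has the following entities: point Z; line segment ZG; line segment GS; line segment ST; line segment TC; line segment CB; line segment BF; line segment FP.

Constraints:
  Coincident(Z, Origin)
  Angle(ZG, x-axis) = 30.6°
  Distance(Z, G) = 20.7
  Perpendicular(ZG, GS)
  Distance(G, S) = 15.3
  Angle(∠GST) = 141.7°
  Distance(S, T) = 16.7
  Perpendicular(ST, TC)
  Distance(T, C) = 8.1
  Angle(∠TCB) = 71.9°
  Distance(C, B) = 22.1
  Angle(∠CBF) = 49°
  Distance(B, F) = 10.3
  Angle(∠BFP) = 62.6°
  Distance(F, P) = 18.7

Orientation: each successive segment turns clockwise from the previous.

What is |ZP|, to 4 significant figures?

12.13

∠CBF = 49.0° gives BF at -66.80° from the x-axis; with |BF| = 10.3, F = (29.02, -7.666). ∠BFP = 62.6° gives FP at 175.8° from the x-axis; with |FP| = 18.7, P = (10.37, -6.297). Then |ZP| = |P − Z| = 12.13.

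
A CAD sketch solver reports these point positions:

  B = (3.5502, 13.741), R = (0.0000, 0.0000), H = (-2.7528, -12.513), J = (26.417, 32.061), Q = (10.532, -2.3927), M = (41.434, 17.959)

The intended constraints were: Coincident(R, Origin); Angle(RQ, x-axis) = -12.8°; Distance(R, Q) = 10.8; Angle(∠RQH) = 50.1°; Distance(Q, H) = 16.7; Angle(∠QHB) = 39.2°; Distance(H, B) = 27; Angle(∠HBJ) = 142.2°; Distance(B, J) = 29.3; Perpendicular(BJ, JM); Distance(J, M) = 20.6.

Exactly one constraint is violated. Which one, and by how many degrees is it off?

Perpendicular(BJ, JM) — off by 8.10°.

R = (0.00, 0.00) ✓; RQ at -12.80° ✓; |RQ| = 10.80 ✓; ∠RQH = 50.10° ✓; |QH| = 16.70 ✓; ∠QHB = 39.20° ✓; |HB| = 27.00 ✓; ∠HBJ = 142.2° ✓; |BJ| = 29.30 ✓; ∠(BJ, JM) = 81.90° ✗; |JM| = 20.60 ✓.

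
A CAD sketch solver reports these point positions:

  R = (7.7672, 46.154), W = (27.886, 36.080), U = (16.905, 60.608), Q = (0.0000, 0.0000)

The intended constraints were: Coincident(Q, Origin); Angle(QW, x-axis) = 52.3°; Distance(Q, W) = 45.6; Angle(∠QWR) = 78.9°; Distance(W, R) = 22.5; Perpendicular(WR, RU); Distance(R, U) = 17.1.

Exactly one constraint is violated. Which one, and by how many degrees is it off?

Perpendicular(WR, RU) — off by 5.70°.

Q = (0.00, 0.00) ✓; QW at 52.30° ✓; |QW| = 45.60 ✓; ∠QWR = 78.90° ✓; |WR| = 22.50 ✓; ∠(WR, RU) = 95.70° ✗; |RU| = 17.10 ✓.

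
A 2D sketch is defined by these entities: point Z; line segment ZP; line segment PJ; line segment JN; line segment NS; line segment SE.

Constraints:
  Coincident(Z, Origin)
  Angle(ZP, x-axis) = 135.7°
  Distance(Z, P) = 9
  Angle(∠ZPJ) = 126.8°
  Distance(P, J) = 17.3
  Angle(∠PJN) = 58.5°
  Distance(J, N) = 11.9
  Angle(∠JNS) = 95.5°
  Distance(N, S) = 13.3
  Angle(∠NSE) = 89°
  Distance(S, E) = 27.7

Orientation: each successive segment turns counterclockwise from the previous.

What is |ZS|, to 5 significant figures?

5.3648

Z is at the origin; ZP runs at 135.7° with length 9.0, so P = (-6.4412, 6.2857). ∠ZPJ = 126.8° gives PJ at -171.10° from the x-axis; with |PJ| = 17.3, J = (-23.533, 3.6092). ∠PJN = 58.5° gives JN at -49.600° from the x-axis; with |JN| = 11.9, N = (-15.820, -5.4531). ∠JNS = 95.5° gives NS at 34.900° from the x-axis; with |NS| = 13.3, S = (-4.9123, 2.1565). Then |ZS| = |S − Z| = 5.3648.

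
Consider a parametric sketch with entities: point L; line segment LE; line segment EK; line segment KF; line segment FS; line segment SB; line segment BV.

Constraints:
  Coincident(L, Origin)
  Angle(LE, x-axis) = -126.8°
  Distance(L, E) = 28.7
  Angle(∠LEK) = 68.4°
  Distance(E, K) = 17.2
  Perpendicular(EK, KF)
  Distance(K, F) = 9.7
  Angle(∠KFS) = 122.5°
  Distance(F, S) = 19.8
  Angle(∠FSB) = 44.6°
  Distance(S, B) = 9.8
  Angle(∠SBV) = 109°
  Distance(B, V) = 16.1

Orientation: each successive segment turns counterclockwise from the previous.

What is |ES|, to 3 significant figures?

20.3

L is at the origin; LE runs at -126.8° with length 28.7, so E = (-17.2, -23.0). ∠LEK = 68.4° gives EK at -15.2° from the x-axis; with |EK| = 17.2, K = (-0.594, -27.5). EK is perpendicular to KF, so KF runs at 74.8°; with |KF| = 9.7, F = (1.95, -18.1). ∠KFS = 122.5° gives FS at 132° from the x-axis; with |FS| = 19.8, S = (-11.4, -3.49). Then |ES| = |S − E| = 20.3.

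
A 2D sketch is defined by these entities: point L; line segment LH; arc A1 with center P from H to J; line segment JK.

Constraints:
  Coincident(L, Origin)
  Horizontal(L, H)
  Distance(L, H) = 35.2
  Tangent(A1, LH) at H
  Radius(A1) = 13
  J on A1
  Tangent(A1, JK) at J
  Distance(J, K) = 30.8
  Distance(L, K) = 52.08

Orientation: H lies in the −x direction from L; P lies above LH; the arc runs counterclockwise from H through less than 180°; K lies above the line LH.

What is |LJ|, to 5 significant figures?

26.626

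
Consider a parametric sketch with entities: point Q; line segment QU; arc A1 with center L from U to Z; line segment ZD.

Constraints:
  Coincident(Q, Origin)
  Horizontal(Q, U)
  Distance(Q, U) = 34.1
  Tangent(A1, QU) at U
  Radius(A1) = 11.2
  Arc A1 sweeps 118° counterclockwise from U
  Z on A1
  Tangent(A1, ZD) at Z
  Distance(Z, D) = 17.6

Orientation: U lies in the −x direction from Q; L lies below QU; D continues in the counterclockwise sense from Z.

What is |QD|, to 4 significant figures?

47.96

On A1, U sits at bearing 90° from L; a 118° counterclockwise sweep puts Z at bearing 208°, so Z = L + 11.2·(cos 208°, sin 208°) = (-43.99, -16.46). Tangency of A1 to ZD means the radius LZ is perpendicular to ZD, so ZD runs along (−sin 208°, cos 208°); with |ZD| = 17.6, D = (-35.73, -32.00). Then |QD| = |D − Q| = 47.96.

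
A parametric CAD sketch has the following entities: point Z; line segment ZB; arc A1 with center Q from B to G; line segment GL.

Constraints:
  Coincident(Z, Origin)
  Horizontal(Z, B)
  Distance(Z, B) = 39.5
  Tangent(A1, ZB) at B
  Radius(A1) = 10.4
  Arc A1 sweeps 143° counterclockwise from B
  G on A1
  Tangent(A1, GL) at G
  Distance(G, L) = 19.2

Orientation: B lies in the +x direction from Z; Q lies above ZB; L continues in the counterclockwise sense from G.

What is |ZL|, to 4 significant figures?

42.91

On A1, B sits at bearing -90° from Q; a 143° counterclockwise sweep puts G at bearing 53°, so G = Q + 10.4·(cos 53°, sin 53°) = (45.76, 18.71). A1 meets GL tangentially, so QG is at right angles to GL, so GL runs along (−sin 53°, cos 53°); with |GL| = 19.2, L = (30.43, 30.26). Then |ZL| = |L − Z| = 42.91.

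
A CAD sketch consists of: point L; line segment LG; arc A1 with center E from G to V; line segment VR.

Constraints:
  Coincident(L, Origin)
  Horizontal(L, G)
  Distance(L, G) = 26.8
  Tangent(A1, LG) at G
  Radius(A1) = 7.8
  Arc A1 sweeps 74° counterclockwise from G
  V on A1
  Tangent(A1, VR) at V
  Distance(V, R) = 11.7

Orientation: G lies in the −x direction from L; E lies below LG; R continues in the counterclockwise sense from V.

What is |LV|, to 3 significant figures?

34.8

L is at the origin; LG is horizontal with |LG| = 26.8 and G on the −x side, so G = (-26.8, 0.00). The tangent condition forces EG to be normal to LG, so E = G + (0, -7.8) = (-26.8, -7.80). On A1, G sits at bearing 90° from E; a 74° counterclockwise sweep puts V at bearing 164°, so V = E + 7.8·(cos 164°, sin 164°) = (-34.3, -5.65). Then |LV| = |V − L| = 34.8.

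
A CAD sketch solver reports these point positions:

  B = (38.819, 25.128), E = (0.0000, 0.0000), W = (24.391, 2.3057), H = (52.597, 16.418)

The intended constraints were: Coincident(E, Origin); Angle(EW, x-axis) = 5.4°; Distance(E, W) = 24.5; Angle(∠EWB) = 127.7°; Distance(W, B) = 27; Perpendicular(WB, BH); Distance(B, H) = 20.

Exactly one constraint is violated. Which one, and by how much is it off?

Distance(B, H) = 20 — off by 3.70.

E = (0.00, 0.00) ✓; EW at 5.400° ✓; |EW| = 24.50 ✓; ∠EWB = 127.7° ✓; |WB| = 27.00 ✓; ∠(WB, BH) = 90.00° ✓; |BH| = 16.30 ✗.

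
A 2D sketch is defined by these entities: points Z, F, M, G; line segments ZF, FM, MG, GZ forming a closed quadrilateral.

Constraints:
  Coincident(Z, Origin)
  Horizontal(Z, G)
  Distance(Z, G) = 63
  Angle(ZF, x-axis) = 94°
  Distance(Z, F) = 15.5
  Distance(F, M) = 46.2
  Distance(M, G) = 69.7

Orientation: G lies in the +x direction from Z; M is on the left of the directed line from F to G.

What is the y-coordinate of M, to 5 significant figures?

55.867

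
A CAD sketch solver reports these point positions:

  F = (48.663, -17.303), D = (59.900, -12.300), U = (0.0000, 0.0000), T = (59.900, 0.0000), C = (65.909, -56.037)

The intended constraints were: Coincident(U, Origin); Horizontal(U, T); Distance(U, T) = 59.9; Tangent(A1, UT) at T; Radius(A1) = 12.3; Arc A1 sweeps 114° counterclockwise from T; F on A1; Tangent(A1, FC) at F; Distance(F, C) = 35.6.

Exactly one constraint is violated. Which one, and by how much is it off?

Distance(F, C) = 35.6 — off by 6.80.

U = (0.00, 0.00) ✓; U.y = 0.00, T.y = 0.00 ✓; |UT| = 59.90 ✓; ∠(DT, TU) = 90.00° ✓; |DT| = 12.30 ✓; bearing(D→F) − bearing(D→T) = 114.0° ✓; |DF| = 12.30 ✓; ∠(DF, FC) = 90.00° ✓; |FC| = 42.40 ✗.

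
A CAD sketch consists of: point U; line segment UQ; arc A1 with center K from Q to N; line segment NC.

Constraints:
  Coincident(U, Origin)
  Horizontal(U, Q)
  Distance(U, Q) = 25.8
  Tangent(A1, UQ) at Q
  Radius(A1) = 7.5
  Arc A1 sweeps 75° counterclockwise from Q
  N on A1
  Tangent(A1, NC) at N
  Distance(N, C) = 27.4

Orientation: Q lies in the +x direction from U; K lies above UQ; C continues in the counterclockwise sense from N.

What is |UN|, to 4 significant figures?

33.51

The tangent condition forces KQ to be normal to UQ, so K = Q + (0, 7.5) = (25.80, 7.500). On A1, Q sits at bearing -90° from K; a 75° counterclockwise sweep puts N at bearing -15°, so N = K + 7.5·(cos -15°, sin -15°) = (33.04, 5.559). Then |UN| = |N − U| = 33.51.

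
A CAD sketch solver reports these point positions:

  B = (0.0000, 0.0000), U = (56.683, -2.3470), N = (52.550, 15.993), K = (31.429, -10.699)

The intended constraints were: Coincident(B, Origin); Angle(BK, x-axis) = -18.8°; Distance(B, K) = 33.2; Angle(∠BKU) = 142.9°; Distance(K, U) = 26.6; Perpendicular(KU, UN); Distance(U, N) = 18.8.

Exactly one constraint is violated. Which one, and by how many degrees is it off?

Perpendicular(KU, UN) — off by 5.60°.

B = (0.00, 0.00) ✓; BK at -18.80° ✓; |BK| = 33.20 ✓; ∠BKU = 142.9° ✓; |KU| = 26.60 ✓; ∠(KU, UN) = 84.40° ✗; |UN| = 18.80 ✓.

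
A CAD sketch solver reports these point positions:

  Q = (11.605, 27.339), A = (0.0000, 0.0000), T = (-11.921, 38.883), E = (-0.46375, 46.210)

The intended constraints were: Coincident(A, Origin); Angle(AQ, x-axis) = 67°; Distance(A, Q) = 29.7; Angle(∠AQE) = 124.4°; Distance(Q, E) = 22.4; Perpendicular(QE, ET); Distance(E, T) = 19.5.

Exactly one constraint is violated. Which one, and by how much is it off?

Distance(E, T) = 19.5 — off by 5.90.

A = (0.00, 0.00) ✓; AQ at 67.00° ✓; |AQ| = 29.70 ✓; ∠AQE = 124.4° ✓; |QE| = 22.40 ✓; ∠(QE, ET) = 90.00° ✓; |ET| = 13.60 ✗.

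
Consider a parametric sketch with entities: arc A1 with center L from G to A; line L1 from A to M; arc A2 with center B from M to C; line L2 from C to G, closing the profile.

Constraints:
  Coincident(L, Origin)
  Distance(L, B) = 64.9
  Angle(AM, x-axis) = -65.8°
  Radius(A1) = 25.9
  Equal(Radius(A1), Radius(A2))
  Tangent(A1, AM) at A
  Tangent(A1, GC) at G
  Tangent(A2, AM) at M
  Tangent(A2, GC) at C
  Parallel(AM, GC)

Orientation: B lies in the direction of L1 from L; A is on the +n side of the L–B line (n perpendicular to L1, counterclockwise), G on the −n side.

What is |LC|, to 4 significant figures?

69.88

Tangency of A1 to both parallel lines with radius 25.9 puts A and G at L ± 25.9·n: A = (23.62, 10.62), G = (-23.62, -10.62). Equal radii place M and C the same way about B: M = B + 25.9·n = (50.23, -48.58), C = B − 25.9·n = (2.980, -69.81). Then |LC| = |C − L| = 69.88.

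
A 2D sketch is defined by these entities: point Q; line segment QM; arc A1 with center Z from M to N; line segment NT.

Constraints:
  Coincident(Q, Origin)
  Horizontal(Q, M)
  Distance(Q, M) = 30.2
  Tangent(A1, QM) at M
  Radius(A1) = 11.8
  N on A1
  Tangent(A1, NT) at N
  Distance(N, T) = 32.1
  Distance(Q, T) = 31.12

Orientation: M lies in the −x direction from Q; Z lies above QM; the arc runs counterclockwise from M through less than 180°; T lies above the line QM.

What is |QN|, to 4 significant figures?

21.18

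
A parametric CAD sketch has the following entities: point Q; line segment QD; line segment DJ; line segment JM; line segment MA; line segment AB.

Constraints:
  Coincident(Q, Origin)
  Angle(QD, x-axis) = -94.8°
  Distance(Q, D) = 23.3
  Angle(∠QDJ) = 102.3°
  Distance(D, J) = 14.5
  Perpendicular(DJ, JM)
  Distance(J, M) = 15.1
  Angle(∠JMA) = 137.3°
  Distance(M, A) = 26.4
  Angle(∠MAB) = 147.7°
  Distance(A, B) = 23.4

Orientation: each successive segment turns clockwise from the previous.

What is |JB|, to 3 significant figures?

57.3

Q is at the origin; QD runs at -94.8° with length 23.3, so D = (-1.95, -23.2). ∠QDJ = 102.3° gives DJ at -172° from the x-axis; with |DJ| = 14.5, J = (-16.3, -25.1). DJ ⟂ JM, so JM runs at 97.5°; with |JM| = 15.1, M = (-18.3, -10.1). ∠JMA = 137.3° gives MA at 54.8° from the x-axis; with |MA| = 26.4, A = (-3.08, 11.4). ∠MAB = 147.7° gives AB at 22.5° from the x-axis; with |AB| = 23.4, B = (18.5, 20.4). Then |JB| = |B − J| = 57.3.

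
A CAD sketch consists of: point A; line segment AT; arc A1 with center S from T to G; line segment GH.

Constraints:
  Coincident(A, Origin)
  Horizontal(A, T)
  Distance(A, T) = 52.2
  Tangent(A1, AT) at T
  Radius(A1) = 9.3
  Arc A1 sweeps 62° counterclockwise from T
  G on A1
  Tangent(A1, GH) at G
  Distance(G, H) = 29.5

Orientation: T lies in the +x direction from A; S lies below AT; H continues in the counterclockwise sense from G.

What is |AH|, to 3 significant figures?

43.2

On A1, T sits at bearing 90° from S; a 62° counterclockwise sweep puts G at bearing 152°, so G = S + 9.3·(cos 152°, sin 152°) = (44.0, -4.93). The tangent condition forces SG to be normal to GH, so GH runs along (−sin 152°, cos 152°); with |GH| = 29.5, H = (30.1, -31.0). Then |AH| = |H − A| = 43.2.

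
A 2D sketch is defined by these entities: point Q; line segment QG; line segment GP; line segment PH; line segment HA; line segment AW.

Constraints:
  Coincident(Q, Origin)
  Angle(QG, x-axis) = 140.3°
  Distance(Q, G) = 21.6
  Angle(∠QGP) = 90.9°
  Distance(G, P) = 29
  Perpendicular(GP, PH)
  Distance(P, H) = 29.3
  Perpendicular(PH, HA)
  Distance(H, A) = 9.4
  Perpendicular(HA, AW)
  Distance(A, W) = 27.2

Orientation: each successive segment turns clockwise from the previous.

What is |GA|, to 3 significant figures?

35.3

Q is at the origin; QG runs at 140.3° with length 21.6, so G = (-16.6, 13.8). ∠QGP = 90.9° gives GP at 51.2° from the x-axis; with |GP| = 29.0, P = (1.55, 36.4). The perpendicularity gives PH at right angles to GP, so PH runs at -38.8°; with |PH| = 29.3, H = (24.4, 18.0). PH is perpendicular to HA, so HA runs at -129°; with |HA| = 9.4, A = (18.5, 10.7). Then |GA| = |A − G| = 35.3.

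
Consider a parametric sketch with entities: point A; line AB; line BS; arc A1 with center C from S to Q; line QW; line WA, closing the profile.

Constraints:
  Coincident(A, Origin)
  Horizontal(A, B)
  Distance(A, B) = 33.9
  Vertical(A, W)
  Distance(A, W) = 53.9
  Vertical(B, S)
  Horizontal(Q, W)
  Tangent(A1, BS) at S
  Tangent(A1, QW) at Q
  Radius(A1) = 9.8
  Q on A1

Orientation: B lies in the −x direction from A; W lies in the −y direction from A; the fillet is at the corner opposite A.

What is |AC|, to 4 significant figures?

50.26

A is at the origin; AB is horizontal with |AB| = 33.9 and B on the −x side, so B = (-33.90, 0.000). A and W share the same x with |AW| = 53.9 and W on the −y side, so W = (0.000, -53.90). The virtual corner opposite A is at (-33.90, -53.90). Tangency of A1 to BS means the radius CS is perpendicular to BS and the tangent condition forces CQ to be normal to QW, with radius 9.8, so the center C sits 9.8 in from both sides at C = (-24.10, -44.10). Then |AC| = |C − A| = 50.26.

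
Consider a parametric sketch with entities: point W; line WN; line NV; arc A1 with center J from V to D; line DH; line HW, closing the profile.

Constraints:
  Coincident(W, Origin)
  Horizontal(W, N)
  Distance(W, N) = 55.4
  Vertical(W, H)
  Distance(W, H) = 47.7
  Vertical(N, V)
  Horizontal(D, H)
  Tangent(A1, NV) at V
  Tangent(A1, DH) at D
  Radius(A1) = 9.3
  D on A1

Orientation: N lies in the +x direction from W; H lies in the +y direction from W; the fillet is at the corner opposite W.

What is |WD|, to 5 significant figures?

66.336

W is at the origin; WN is horizontal with |WN| = 55.4 and N on the +x side, so N = (55.400, 0.0000). WH is vertical with |WH| = 47.7 and H on the +y side, so H = (0.0000, 47.700). The virtual corner opposite W is at (55.400, 47.700). Tangency of A1 to NV means the radius JV is perpendicular to NV and since A1 is tangent to DH there, JD ⟂ DH, with radius 9.3, so the center J sits 9.3 in from both sides at J = (46.100, 38.400). That places the tangent points at V = (55.400, 38.400) on NV and D = (46.100, 47.700) on DH. Then |WD| = |D − W| = 66.336.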